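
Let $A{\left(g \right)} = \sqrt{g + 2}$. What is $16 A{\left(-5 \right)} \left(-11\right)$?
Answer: $- 176 i \sqrt{3} \approx - 304.84 i$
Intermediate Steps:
$A{\left(g \right)} = \sqrt{2 + g}$
$16 A{\left(-5 \right)} \left(-11\right) = 16 \sqrt{2 - 5} \left(-11\right) = 16 \sqrt{-3} \left(-11\right) = 16 i \sqrt{3} \left(-11\right) = - 176 i \sqrt{3}$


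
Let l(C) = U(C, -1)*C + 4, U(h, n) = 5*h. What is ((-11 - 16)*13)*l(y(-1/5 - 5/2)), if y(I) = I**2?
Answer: -189343791/2000 ≈ -94672.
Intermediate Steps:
l(C) = 4 + 5*C**2 (l(C) = (5*C)*C + 4 = 5*C**2 + 4 = 4 + 5*C**2)
((-11 - 16)*13)*l(y(-1/5 - 5/2)) = ((-11 - 16)*13)*(4 + 5*((-1/5 - 5/2)**2)**2) = (-27*13)*(4 + 5*((-1*1/5 - 5*1/2)**2)**2) = -351*(4 + 5*((-1/5 - 5/2)**2)**2) = -351*(4 + 5*((-27/10)**2)**2) = -351*(4 + 5*(729/100)**2) = -351*(4 + 5*(531441/10000)) = -351*(4 + 531441/2000) = -351*539441/2000 = -189343791/2000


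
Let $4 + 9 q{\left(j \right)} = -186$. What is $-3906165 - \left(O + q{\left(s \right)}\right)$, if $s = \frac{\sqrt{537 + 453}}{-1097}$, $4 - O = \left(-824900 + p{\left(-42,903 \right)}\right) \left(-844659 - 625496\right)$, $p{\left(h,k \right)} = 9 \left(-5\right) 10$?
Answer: $\frac{10920496707919}{9} \approx 1.2134 \cdot 10^{12}$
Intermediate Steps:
$p{\left(h,k \right)} = -450$ ($p{\left(h,k \right)} = \left(-45\right) 10 = -450$)
$O = -1213392429246$ ($O = 4 - \left(-824900 - 450\right) \left(-844659 - 625496\right) = 4 - \left(-825350\right) \left(-1470155\right) = 4 - 1213392429250 = -1213392429246$)
$s = - \frac{3 \sqrt{110}}{1097}$ ($s = \sqrt{990} \left(- \frac{1}{1097}\right) = 3 \sqrt{110} \left(- \frac{1}{1097}\right) = - \frac{3 \sqrt{110}}{1097} \approx -0.028682$)
$q{\left(j \right)} = - \frac{190}{9}$ ($q{\left(j \right)} = - \frac{4}{9} + \frac{1}{9} \left(-186\right) = - \frac{4}{9} - \frac{62}{3} = - \frac{190}{9}$)
$-3906165 - \left(O + q{\left(s \right)}\right) = -3906165 - \left(-1213392429246 - \frac{190}{9}\right) = -3906165 - - \frac{10920531863404}{9} = -3906165 + \frac{10920531863404}{9} = \frac{10920496707919}{9}$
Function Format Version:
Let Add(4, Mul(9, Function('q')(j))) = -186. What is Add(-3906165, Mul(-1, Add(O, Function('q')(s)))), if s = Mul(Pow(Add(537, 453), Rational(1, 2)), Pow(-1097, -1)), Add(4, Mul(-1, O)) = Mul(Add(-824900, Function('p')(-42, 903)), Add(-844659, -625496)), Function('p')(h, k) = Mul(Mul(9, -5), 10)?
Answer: Rational(10920496707919, 9) ≈ 1.2134e+12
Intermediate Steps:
Function('p')(h, k) = -450 (Function('p')(h, k) = Mul(-45, 10) = -450)
O = -1213392429246 (O = Add(4, Mul(-1, Mul(Add(-824900, -450), Add(-844659, -625496)))) = Add(4, Mul(-1, Mul(-825350, -1470155))) = Add(4, Mul(-1, 1213392429250)) = Add(4, -1213392429250) = -1213392429246)
s = Mul(Rational(-3, 1097), Pow(110, Rational(1, 2))) (s = Mul(Pow(990, Rational(1, 2)), Rational(-1, 1097)) = Mul(Mul(3, Pow(110, Rational(1, 2))), Rational(-1, 1097)) = Mul(Rational(-3, 1097), Pow(110, Rational(1, 2))) ≈ -0.028682)
Function('q')(j) = Rational(-190, 9) (Function('q')(j) = Add(Rational(-4, 9), Mul(Rational(1, 9), -186)) = Add(Rational(-4, 9), Rational(-62, 3)) = Rational(-190, 9))
Add(-3906165, Mul(-1, Add(O, Function('q')(s)))) = Add(-3906165, Mul(-1, Add(-1213392429246, Rational(-190, 9)))) = Add(-3906165, Mul(-1, Rational(-10920531863404, 9))) = Add(-3906165, Rational(10920531863404, 9)) = Rational(10920496707919, 9)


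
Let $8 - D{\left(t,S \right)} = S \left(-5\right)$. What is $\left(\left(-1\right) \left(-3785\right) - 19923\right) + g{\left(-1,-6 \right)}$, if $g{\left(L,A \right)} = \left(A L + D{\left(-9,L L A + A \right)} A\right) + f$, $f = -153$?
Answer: $-15973$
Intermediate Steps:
$D{\left(t,S \right)} = 8 + 5 S$ ($D{\left(t,S \right)} = 8 - S \left(-5\right) = 8 - - 5 S = 8 + 5 S$)
$g{\left(L,A \right)} = -153 + A L + A \left(8 + 5 A + 5 A L^{2}\right)$ ($g{\left(L,A \right)} = \left(A L + \left(8 + 5 \left(L L A + A\right)\right) A\right) - 153 = \left(A L + \left(8 + 5 \left(L^{2} A + A\right)\right) A\right) - 153 = \left(A L + \left(8 + 5 \left(A L^{2} + A\right)\right) A\right) - 153 = \left(A L + \left(8 + 5 \left(A + A L^{2}\right)\right) A\right) - 153 = \left(A L + \left(8 + \left(5 A + 5 A L^{2}\right)\right) A\right) - 153 = \left(A L + \left(8 + 5 A + 5 A L^{2}\right) A\right) - 153 = \left(A L + A \left(8 + 5 A + 5 A L^{2}\right)\right) - 153 = -153 + A L + A \left(8 + 5 A + 5 A L^{2}\right)$)
$\left(\left(-1\right) \left(-3785\right) - 19923\right) + g{\left(-1,-6 \right)} = \left(\left(-1\right) \left(-3785\right) - 19923\right) - \left(147 + 6 \left(8 + 5 \left(-6\right) \left(1 + \left(-1\right)^{2}\right)\right)\right) = \left(3785 - 19923\right) - \left(147 + 6 \left(8 + 5 \left(-6\right) \left(1 + 1\right)\right)\right) = -16138 - \left(147 + 6 \left(8 + 5 \left(-6\right) 2\right)\right) = -16138 - \left(147 + 6 \left(8 - 60\right)\right) = -16138 - -165 = -16138 + \left(-153 + 6 + 312\right) = -16138 + 165 = -15973$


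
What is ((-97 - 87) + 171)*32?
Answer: -416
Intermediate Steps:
((-97 - 87) + 171)*32 = (-184 + 171)*32 = -13*32 = -416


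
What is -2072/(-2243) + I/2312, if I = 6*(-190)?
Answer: 558361/1296454 ≈ 0.43068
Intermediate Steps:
I = -1140
-2072/(-2243) + I/2312 = -2072/(-2243) - 1140/2312 = -2072*(-1/2243) - 1140*1/2312 = 2072/2243 - 285/578 = 558361/1296454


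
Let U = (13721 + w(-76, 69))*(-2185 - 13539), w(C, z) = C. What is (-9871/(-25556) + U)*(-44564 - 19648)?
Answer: 88020870547803477/6389 ≈ 1.3777e+13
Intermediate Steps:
U = -214553980 (U = (13721 - 76)*(-2185 - 13539) = 13645*(-15724) = -214553980)
(-9871/(-25556) + U)*(-44564 - 19648) = (-9871/(-25556) - 214553980)*(-44564 - 19648) = (-9871*(-1/25556) - 214553980)*(-64212) = (9871/25556 - 214553980)*(-64212) = -5483141503009/25556*(-64212) = 88020870547803477/6389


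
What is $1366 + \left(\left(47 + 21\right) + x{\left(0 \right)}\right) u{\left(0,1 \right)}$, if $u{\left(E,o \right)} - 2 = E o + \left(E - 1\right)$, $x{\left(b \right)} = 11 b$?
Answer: $1434$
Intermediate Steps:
$u{\left(E,o \right)} = 1 + E + E o$ ($u{\left(E,o \right)} = 2 + \left(E o + \left(E - 1\right)\right) = 2 + \left(E o + \left(-1 + E\right)\right) = 2 + \left(-1 + E + E o\right) = 1 + E + E o$)
$1366 + \left(\left(47 + 21\right) + x{\left(0 \right)}\right) u{\left(0,1 \right)} = 1366 + \left(\left(47 + 21\right) + 11 \cdot 0\right) \left(1 + 0 + 0 \cdot 1\right) = 1366 + \left(68 + 0\right) \left(1 + 0 + 0\right) = 1366 + 68 \cdot 1 = 1366 + 68 = 1434$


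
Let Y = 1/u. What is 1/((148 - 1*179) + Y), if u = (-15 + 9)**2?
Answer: -36/1115 ≈ -0.032287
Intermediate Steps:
u = 36 (u = (-6)**2 = 36)
Y = 1/36 ≈ 0.027778
1/((148 - 1*179) + Y) = 1/((148 - 1*179) + 1/36) = 1/((148 - 179) + 1/36) = 1/(-31 + 1/36) = 1/(-1115/36) = -36/1115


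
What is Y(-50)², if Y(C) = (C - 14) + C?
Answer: 12996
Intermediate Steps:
Y(C) = -14 + 2*C (Y(C) = (-14 + C) + C = -14 + 2*C)
Y(-50)² = (-14 + 2*(-50))² = (-14 - 100)² = (-114)² = 12996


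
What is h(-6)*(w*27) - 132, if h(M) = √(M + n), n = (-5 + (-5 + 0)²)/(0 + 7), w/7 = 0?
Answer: -132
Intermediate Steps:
w = 0 (w = 7*0 = 0)
n = 20/7 (n = (-5 + (-5)²)/7 = (-5 + 25)*(⅐) = 20*(⅐) = 20/7 ≈ 2.8571)
h(M) = √(20/7 + M) (h(M) = √(M + 20/7) = √(20/7 + M))
h(-6)*(w*27) - 132 = (√(140 + 49*(-6))/7)*(0*27) - 132 = (√(140 - 294)/7)*0 - 132 = (√(-154)/7)*0 - 132 = ((I*√154)/7)*0 - 132 = (I*√154/7)*0 - 132 = 0 - 132 = -132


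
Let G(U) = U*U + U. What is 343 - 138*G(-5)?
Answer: -2417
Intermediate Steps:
G(U) = U + U² (G(U) = U² + U = U + U²)
343 - 138*G(-5) = 343 - (-690)*(1 - 5) = 343 - (-690)*(-4) = 343 - 138*20 = 343 - 2760 = -2417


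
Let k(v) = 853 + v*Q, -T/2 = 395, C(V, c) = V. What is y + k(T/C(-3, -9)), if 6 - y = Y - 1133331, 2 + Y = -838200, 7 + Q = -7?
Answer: 5906116/3 ≈ 1.9687e+6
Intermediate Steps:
Q = -14 (Q = -7 - 7 = -14)
T = -790 (T = -2*395 = -790)
Y = -838202 (Y = -2 - 838200 = -838202)
y = 1971539 (y = 6 - (-838202 - 1133331) = 6 - 1*(-1971533) = 6 + 1971533 = 1971539)
k(v) = 853 - 14*v (k(v) = 853 + v*(-14) = 853 - 14*v)
y + k(T/C(-3, -9)) = 1971539 + (853 - (-11060)/(-3)) = 1971539 + (853 - (-11060)*(-1)/3) = 1971539 + (853 - 14*790/3) = 1971539 + (853 - 11060/3) = 1971539 - 8501/3 = 5906116/3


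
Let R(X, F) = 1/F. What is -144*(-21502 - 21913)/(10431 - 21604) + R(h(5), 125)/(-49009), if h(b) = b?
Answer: -38299063241173/68447194625 ≈ -559.54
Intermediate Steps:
-144*(-21502 - 21913)/(10431 - 21604) + R(h(5), 125)/(-49009) = -144*(-21502 - 21913)/(10431 - 21604) + 1/(125*(-49009)) = -144/((-11173/(-43415))) + (1/125)*(-1/49009) = -144/((-11173*(-1/43415))) - 1/6126125 = -144/11173/43415 - 1/6126125 = -144*43415/11173 - 1/6126125 = -6251760/11173 - 1/6126125 = -38299063241173/68447194625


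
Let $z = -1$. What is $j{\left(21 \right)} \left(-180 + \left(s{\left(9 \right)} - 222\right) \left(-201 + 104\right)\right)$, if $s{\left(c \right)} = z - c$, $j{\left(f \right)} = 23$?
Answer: $513452$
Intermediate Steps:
$s{\left(c \right)} = -1 - c$
$j{\left(21 \right)} \left(-180 + \left(s{\left(9 \right)} - 222\right) \left(-201 + 104\right)\right) = 23 \left(-180 + \left(\left(-1 - 9\right) - 222\right) \left(-201 + 104\right)\right) = 23 \left(-180 + \left(\left(-1 - 9\right) - 222\right) \left(-97\right)\right) = 23 \left(-180 + \left(-10 - 222\right) \left(-97\right)\right) = 23 \left(-180 - -22504\right) = 23 \left(-180 + 22504\right) = 23 \cdot 22324 = 513452$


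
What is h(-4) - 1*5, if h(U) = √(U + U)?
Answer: -5 + 2*I*√2 ≈ -5.0 + 2.8284*I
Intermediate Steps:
h(U) = √2*√U (h(U) = √(2*U) = √2*√U)
h(-4) - 1*5 = √2*√(-4) - 1*5 = √2*(2*I) - 5 = 2*I*√2 - 5 = -5 + 2*I*√2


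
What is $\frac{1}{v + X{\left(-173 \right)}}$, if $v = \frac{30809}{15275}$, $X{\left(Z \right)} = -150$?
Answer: $- \frac{15275}{2260441} \approx -0.0067575$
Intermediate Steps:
$v = \frac{30809}{15275}$ ($v = 30809 \cdot \frac{1}{15275} = \frac{30809}{15275} \approx 2.017$)
$\frac{1}{v + X{\left(-173 \right)}} = \frac{1}{\frac{30809}{15275} - 150} = \frac{1}{- \frac{2260441}{15275}} = - \frac{15275}{2260441}$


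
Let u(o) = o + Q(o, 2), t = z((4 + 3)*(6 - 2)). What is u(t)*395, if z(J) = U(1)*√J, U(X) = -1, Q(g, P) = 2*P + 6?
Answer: 3950 - 790*√7 ≈ 1859.9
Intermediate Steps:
Q(g, P) = 6 + 2*P
z(J) = -√J
t = -2*√7 (t = -√((4 + 3)*(6 - 2)) = -√(7*4) = -√28 = -2*√7 ≈ -5.2915)
u(o) = 10 + o (u(o) = o + (6 + 2*2) = o + (6 + 4) = o + 10 = 10 + o)
u(t)*395 = (10 - 2*√7)*395 = 3950 - 790*√7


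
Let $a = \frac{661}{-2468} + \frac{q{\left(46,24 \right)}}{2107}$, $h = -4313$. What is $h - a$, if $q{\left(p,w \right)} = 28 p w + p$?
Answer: $- \frac{22502939405}{5200076} \approx -4327.4$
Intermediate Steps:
$q{\left(p,w \right)} = p + 28 p w$ ($q{\left(p,w \right)} = 28 p w + p = p + 28 p w$)
$a = \frac{75011617}{5200076}$ ($a = \frac{661}{-2468} + \frac{46 \left(1 + 28 \cdot 24\right)}{2107} = 661 \left(- \frac{1}{2468}\right) + 46 \left(1 + 672\right) \frac{1}{2107} = - \frac{661}{2468} + 46 \cdot 673 \cdot \frac{1}{2107} = - \frac{661}{2468} + 30958 \cdot \frac{1}{2107} = - \frac{661}{2468} + \frac{30958}{2107} = \frac{75011617}{5200076} \approx 14.425$)
$h - a = -4313 - \frac{75011617}{5200076} = - \frac{22502939405}{5200076}$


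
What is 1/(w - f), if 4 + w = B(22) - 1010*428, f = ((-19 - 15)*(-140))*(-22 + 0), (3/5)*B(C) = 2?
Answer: -3/982682 ≈ -3.0529e-6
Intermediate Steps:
B(C) = 10/3 (B(C) = (5/3)*2 = 10/3)
f = -104720 (f = -34*(-140)*(-22) = 4760*(-22) = -104720)
w = -1296842/3 (w = -4 + (10/3 - 1010*428) = -4 + (10/3 - 432280) = -4 - 1296830/3 = -1296842/3 ≈ -4.3228e+5)
1/(w - f) = 1/(-1296842/3 - 1*(-104720)) = 1/(-1296842/3 + 104720) = 1/(-982682/3) = -3/982682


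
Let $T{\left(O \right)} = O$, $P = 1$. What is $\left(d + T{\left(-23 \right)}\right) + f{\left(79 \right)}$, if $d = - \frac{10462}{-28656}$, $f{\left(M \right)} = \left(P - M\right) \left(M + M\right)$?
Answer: $- \frac{176902585}{14328} \approx -12347.0$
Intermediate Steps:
$f{\left(M \right)} = 2 M \left(1 - M\right)$ ($f{\left(M \right)} = \left(1 - M\right) \left(M + M\right) = \left(1 - M\right) 2 M = 2 M \left(1 - M\right)$)
$d = \frac{5231}{14328}$ ($d = \left(-10462\right) \left(- \frac{1}{28656}\right) = \frac{5231}{14328} \approx 0.36509$)
$\left(d + T{\left(-23 \right)}\right) + f{\left(79 \right)} = \left(\frac{5231}{14328} - 23\right) + 2 \cdot 79 \left(1 - 79\right) = - \frac{324313}{14328} + 2 \cdot 79 \left(1 - 79\right) = - \frac{324313}{14328} + 2 \cdot 79 \left(-78\right) = - \frac{324313}{14328} - 12324 = - \frac{176902585}{14328}$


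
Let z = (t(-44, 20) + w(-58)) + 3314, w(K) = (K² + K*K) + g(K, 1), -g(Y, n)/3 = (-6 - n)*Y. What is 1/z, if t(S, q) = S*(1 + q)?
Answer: 1/7900 ≈ 0.00012658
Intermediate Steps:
g(Y, n) = -3*Y*(-6 - n) (g(Y, n) = -3*(-6 - n)*Y = -3*Y*(-6 - n))
w(K) = 2*K² + 21*K (w(K) = (K² + K*K) + 3*K*(6 + 1) = (K² + K²) + 3*K*7 = 2*K² + 21*K)
z = 7900 (z = (-44*(1 + 20) - 58*(21 + 2*(-58))) + 3314 = (-44*21 - 58*(21 - 116)) + 3314 = (-924 - 58*(-95)) + 3314 = (-924 + 5510) + 3314 = 4586 + 3314 = 7900)
1/z = 1/7900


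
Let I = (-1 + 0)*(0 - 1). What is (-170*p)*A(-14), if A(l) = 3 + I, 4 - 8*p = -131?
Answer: -11475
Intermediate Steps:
p = 135/8 (p = ½ - ⅛*(-131) = ½ + 131/8 = 135/8 ≈ 16.875)
I = 1 (I = -1*(-1) = 1)
A(l) = 4 (A(l) = 3 + 1 = 4)
(-170*p)*A(-14) = -170*135/8*4 = -11475/4*4 = -11475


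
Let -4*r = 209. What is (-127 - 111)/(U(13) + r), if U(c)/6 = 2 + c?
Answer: -952/151 ≈ -6.3046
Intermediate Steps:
r = -209/4 (r = -¼*209 = -209/4 ≈ -52.250)
U(c) = 12 + 6*c (U(c) = 6*(2 + c) = 12 + 6*c)
(-127 - 111)/(U(13) + r) = (-127 - 111)/((12 + 6*13) - 209/4) = -238/((12 + 78) - 209/4) = -238/(90 - 209/4) = -238/151/4 = -238*4/151 = -952/151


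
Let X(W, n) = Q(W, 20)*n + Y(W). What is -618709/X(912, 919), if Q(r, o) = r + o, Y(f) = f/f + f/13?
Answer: -8043217/11135529 ≈ -0.72230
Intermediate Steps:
Y(f) = 1 + f/13 (Y(f) = 1 + f*(1/13) = 1 + f/13)
Q(r, o) = o + r
X(W, n) = 1 + W/13 + n*(20 + W) (X(W, n) = (20 + W)*n + (1 + W/13) = n*(20 + W) + (1 + W/13) = 1 + W/13 + n*(20 + W))
-618709/X(912, 919) = -618709/(1 + (1/13)*912 + 919*(20 + 912)) = -618709/(1 + 912/13 + 919*932) = -618709/(1 + 912/13 + 856508) = -618709/11135529/13 = -618709*13/11135529 = -8043217/11135529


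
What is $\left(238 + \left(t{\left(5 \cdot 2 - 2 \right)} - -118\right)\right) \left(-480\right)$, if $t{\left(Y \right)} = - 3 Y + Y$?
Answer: $-163200$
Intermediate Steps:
$t{\left(Y \right)} = - 2 Y$
$\left(238 + \left(t{\left(5 \cdot 2 - 2 \right)} - -118\right)\right) \left(-480\right) = \left(238 - \left(-118 + 2 \left(5 \cdot 2 - 2\right)\right)\right) \left(-480\right) = \left(238 + \left(- 2 \left(10 - 2\right) + 118\right)\right) \left(-480\right) = \left(238 + \left(\left(-2\right) 8 + 118\right)\right) \left(-480\right) = \left(238 + \left(-16 + 118\right)\right) \left(-480\right) = \left(238 + 102\right) \left(-480\right) = 340 \left(-480\right) = -163200$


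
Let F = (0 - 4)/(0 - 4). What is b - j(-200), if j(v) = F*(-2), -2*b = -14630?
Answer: 7317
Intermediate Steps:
F = 1 (F = -4/(-4) = -4*(-¼) = 1)
b = 7315 (b = -½*(-14630) = 7315)
j(v) = -2 (j(v) = 1*(-2) = -2)
b - j(-200) = 7315 - 1*(-2) = 7315 + 2 = 7317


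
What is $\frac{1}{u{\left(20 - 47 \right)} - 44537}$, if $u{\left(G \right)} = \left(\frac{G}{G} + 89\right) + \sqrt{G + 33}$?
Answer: $- \frac{44447}{1975535803} - \frac{\sqrt{6}}{1975535803} \approx -2.25 \cdot 10^{-5}$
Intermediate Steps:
$u{\left(G \right)} = 90 + \sqrt{33 + G}$ ($u{\left(G \right)} = \left(1 + 89\right) + \sqrt{33 + G} = 90 + \sqrt{33 + G}$)
$\frac{1}{u{\left(20 - 47 \right)} - 44537} = \frac{1}{\left(90 + \sqrt{33 + \left(20 - 47\right)}\right) - 44537} = \frac{1}{\left(90 + \sqrt{33 - 27}\right) - 44537} = \frac{1}{\left(90 + \sqrt{6}\right) - 44537} = \frac{1}{-44447 + \sqrt{6}}$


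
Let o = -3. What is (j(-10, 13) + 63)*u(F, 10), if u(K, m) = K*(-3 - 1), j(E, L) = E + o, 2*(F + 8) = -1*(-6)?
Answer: 1000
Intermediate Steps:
F = -5 (F = -8 + (-1*(-6))/2 = -8 + (1/2)*6 = -8 + 3 = -5)
j(E, L) = -3 + E (j(E, L) = E - 3 = -3 + E)
u(K, m) = -4*K (u(K, m) = K*(-4) = -4*K)
(j(-10, 13) + 63)*u(F, 10) = ((-3 - 10) + 63)*(-4*(-5)) = (-13 + 63)*20 = 50*20 = 1000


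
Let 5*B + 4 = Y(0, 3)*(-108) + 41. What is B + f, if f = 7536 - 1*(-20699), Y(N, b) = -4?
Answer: 141644/5 ≈ 28329.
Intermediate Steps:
f = 28235 (f = 7536 + 20699 = 28235)
B = 469/5 (B = -⅘ + (-4*(-108) + 41)/5 = -⅘ + (432 + 41)/5 = -⅘ + (⅕)*473 = -⅘ + 473/5 = 469/5 ≈ 93.800)
B + f = 469/5 + 28235 = 141644/5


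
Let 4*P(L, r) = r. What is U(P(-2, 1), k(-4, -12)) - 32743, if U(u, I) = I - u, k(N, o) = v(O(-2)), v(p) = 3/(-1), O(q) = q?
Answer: -130985/4 ≈ -32746.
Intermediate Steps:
v(p) = -3 (v(p) = 3*(-1) = -3)
P(L, r) = r/4
k(N, o) = -3
U(P(-2, 1), k(-4, -12)) - 32743 = (-3 - 1/4) - 32743 = (-3 - 1*¼) - 32743 = (-3 - ¼) - 32743 = -13/4 - 32743 = -130985/4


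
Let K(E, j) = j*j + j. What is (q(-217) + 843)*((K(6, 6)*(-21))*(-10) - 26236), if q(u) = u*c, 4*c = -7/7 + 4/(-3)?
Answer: -50658790/3 ≈ -1.6886e+7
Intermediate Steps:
K(E, j) = j + j² (K(E, j) = j² + j = j + j²)
c = -7/12 (c = (-7/7 + 4/(-3))/4 = (-7*⅐ + 4*(-⅓))/4 = (-1 - 4/3)/4 = (¼)*(-7/3) = -7/12 ≈ -0.58333)
q(u) = -7*u/12 (q(u) = u*(-7/12) = -7*u/12)
(q(-217) + 843)*((K(6, 6)*(-21))*(-10) - 26236) = (-7/12*(-217) + 843)*(((6*(1 + 6))*(-21))*(-10) - 26236) = (1519/12 + 843)*(((6*7)*(-21))*(-10) - 26236) = 11635*((42*(-21))*(-10) - 26236)/12 = 11635*(-882*(-10) - 26236)/12 = 11635*(8820 - 26236)/12 = (11635/12)*(-17416) = -50658790/3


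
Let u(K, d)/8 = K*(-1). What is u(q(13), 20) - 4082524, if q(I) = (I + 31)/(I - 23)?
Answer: -20412444/5 ≈ -4.0825e+6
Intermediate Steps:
q(I) = (31 + I)/(-23 + I)
u(K, d) = -8*K (u(K, d) = 8*(K*(-1)) = 8*(-K) = -8*K)
u(q(13), 20) - 4082524 = -8*(31 + 13)/(-23 + 13) - 4082524 = -8*44/(-10) - 4082524 = -(-4)*44/5 - 4082524 = -8*(-22/5) - 4082524 = 176/5 - 4082524 = -20412444/5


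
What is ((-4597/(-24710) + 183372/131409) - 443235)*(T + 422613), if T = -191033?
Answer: -11109899956884787802/108237213 ≈ -1.0264e+11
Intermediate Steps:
((-4597/(-24710) + 183372/131409) - 443235)*(T + 422613) = ((-4597/(-24710) + 183372/131409) - 443235)*(-191033 + 422613) = ((-4597*(-1/24710) + 183372*(1/131409)) - 443235)*231580 = ((4597/24710 + 61124/43803) - 443235)*231580 = (1711736431/1082372130 - 443235)*231580 = -479743499304119/1082372130*231580 = -11109899956884787802/108237213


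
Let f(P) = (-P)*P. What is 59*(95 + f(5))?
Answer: 4130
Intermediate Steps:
f(P) = -P**2
59*(95 + f(5)) = 59*(95 - 1*5**2) = 59*(95 - 1*25) = 59*(95 - 25) = 59*70 = 4130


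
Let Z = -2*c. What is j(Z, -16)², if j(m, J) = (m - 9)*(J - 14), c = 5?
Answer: 324900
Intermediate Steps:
Z = -10 (Z = -2*5 = -10)
j(m, J) = (-14 + J)*(-9 + m) (j(m, J) = (-9 + m)*(-14 + J) = (-14 + J)*(-9 + m))
j(Z, -16)² = (126 - 14*(-10) - 9*(-16) - 16*(-10))² = (126 + 140 + 144 + 160)² = 570² = 324900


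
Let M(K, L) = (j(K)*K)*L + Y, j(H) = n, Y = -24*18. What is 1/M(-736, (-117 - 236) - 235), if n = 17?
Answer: 1/7356624 ≈ 1.3593e-7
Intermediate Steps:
Y = -432
j(H) = 17
M(K, L) = -432 + 17*K*L (M(K, L) = (17*K)*L - 432 = 17*K*L - 432 = -432 + 17*K*L)
1/M(-736, (-117 - 236) - 235) = 1/(-432 + 17*(-736)*((-117 - 236) - 235)) = 1/(-432 + 17*(-736)*(-353 - 235)) = 1/(-432 + 17*(-736)*(-588)) = 1/(-432 + 7357056) = 1/7356624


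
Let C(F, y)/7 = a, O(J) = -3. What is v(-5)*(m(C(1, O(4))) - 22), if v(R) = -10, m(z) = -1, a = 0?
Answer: 230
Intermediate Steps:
C(F, y) = 0 (C(F, y) = 7*0 = 0)
v(-5)*(m(C(1, O(4))) - 22) = -10*(-1 - 22) = -10*(-23) = 230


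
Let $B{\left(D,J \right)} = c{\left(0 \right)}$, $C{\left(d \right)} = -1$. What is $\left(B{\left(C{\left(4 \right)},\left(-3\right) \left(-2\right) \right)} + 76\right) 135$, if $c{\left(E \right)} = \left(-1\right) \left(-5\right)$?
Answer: $10935$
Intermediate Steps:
$c{\left(E \right)} = 5$
$B{\left(D,J \right)} = 5$
$\left(B{\left(C{\left(4 \right)},\left(-3\right) \left(-2\right) \right)} + 76\right) 135 = \left(5 + 76\right) 135 = 81 \cdot 135 = 10935$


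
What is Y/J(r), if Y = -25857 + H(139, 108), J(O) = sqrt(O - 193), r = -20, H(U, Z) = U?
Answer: 25718*I*sqrt(213)/213 ≈ 1762.2*I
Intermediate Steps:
J(O) = sqrt(-193 + O)
Y = -25718 (Y = -25857 + 139 = -25718)
Y/J(r) = -25718/sqrt(-193 - 20) = -25718*(-I*sqrt(213)/213) = -(-25718)*I*sqrt(213)/213 = 25718*I*sqrt(213)/213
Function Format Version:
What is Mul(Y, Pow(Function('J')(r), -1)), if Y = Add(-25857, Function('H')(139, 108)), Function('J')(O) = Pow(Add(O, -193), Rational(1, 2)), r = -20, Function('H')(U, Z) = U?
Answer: Mul(Rational(25718, 213), I, Pow(213, Rational(1, 2))) ≈ Mul(1762.2, I)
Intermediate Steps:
Function('J')(O) = Pow(Add(-193, O), Rational(1, 2))
Y = -25718 (Y = Add(-25857, 139) = -25718)
Mul(Y, Pow(Function('J')(r), -1)) = Mul(-25718, Pow(Pow(Add(-193, -20), Rational(1, 2)), -1)) = Mul(-25718, Pow(Pow(-213, Rational(1, 2)), -1)) = Mul(-25718, Pow(Mul(I, Pow(213, Rational(1, 2))), -1)) = Mul(-25718, Mul(Rational(-1, 213), I, Pow(213, Rational(1, 2)))) = Mul(Rational(25718, 213), I, Pow(213, Rational(1, 2)))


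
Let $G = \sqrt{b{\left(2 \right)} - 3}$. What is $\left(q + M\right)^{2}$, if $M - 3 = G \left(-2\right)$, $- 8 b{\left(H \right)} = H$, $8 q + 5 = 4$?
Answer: $\frac{\left(23 - 8 i \sqrt{13}\right)^{2}}{64} \approx -4.7344 - 20.732 i$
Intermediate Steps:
$q = - \frac{1}{8}$ ($q = - \frac{5}{8} + \frac{1}{8} \cdot 4 = - \frac{5}{8} + \frac{1}{2} = - \frac{1}{8} \approx -0.125$)
$b{\left(H \right)} = - \frac{H}{8}$
$G = \frac{i \sqrt{13}}{2}$ ($G = \sqrt{\left(- \frac{1}{8}\right) 2 - 3} = \sqrt{- \frac{1}{4} - 3} = \sqrt{- \frac{13}{4}} = \frac{i \sqrt{13}}{2} \approx 1.8028 i$)
$M = 3 - i \sqrt{13}$ ($M = 3 + \frac{i \sqrt{13}}{2} \left(-2\right) = 3 - i \sqrt{13} \approx 3.0 - 3.6056 i$)
$\left(q + M\right)^{2} = \left(- \frac{1}{8} + \left(3 - i \sqrt{13}\right)\right)^{2} = \left(\frac{23}{8} - i \sqrt{13}\right)^{2}$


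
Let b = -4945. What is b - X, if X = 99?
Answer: -5044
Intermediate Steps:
b - X = -4945 - 1*99 = -4945 - 99 = -5044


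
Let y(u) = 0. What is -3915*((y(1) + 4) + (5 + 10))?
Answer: -74385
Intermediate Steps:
-3915*((y(1) + 4) + (5 + 10)) = -3915*((0 + 4) + (5 + 10)) = -3915*(4 + 15) = -3915*19 = -74385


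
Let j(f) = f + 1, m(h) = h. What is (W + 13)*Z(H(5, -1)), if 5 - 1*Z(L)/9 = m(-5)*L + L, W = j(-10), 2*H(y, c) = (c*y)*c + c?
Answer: 468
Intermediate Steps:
H(y, c) = c/2 + y*c²/2 (H(y, c) = ((c*y)*c + c)/2 = (y*c² + c)/2 = (c + y*c²)/2 = c/2 + y*c²/2)
j(f) = 1 + f
W = -9 (W = 1 - 10 = -9)
Z(L) = 45 + 36*L (Z(L) = 45 - 9*(-5*L + L) = 45 - (-36)*L = 45 + 36*L)
(W + 13)*Z(H(5, -1)) = (-9 + 13)*(45 + 36*((½)*(-1)*(1 - 1*5))) = 4*(45 + 36*((½)*(-1)*(1 - 5))) = 4*(45 + 36*((½)*(-1)*(-4))) = 4*(45 + 36*2) = 4*(45 + 72) = 4*117 = 468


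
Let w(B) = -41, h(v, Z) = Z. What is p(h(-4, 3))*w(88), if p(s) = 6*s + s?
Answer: -861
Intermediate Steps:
p(s) = 7*s
p(h(-4, 3))*w(88) = (7*3)*(-41) = 21*(-41) = -861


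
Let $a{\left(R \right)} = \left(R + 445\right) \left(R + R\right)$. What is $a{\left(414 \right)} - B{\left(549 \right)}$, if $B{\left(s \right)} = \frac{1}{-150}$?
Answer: $\frac{106687801}{150} \approx 7.1125 \cdot 10^{5}$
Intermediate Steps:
$B{\left(s \right)} = - \frac{1}{150}$
$a{\left(R \right)} = 2 R \left(445 + R\right)$ ($a{\left(R \right)} = \left(445 + R\right) 2 R = 2 R \left(445 + R\right)$)
$a{\left(414 \right)} - B{\left(549 \right)} = 2 \cdot 414 \left(445 + 414\right) - - \frac{1}{150} = 2 \cdot 414 \cdot 859 + \frac{1}{150} = 711252 + \frac{1}{150} = \frac{106687801}{150}$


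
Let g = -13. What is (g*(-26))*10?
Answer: 3380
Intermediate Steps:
(g*(-26))*10 = -13*(-26)*10 = 338*10 = 3380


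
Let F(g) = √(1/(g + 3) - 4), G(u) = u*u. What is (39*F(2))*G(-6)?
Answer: 1404*I*√95/5 ≈ 2736.9*I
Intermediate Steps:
G(u) = u²
F(g) = √(-4 + 1/(3 + g)) (F(g) = √(1/(3 + g) - 4) = √(-4 + 1/(3 + g)))
(39*F(2))*G(-6) = (39*√((-11 - 4*2)/(3 + 2)))*(-6)² = (39*√((-11 - 8)/5))*36 = (39*√((⅕)*(-19)))*36 = (39*√(-19/5))*36 = (39*(I*√95/5))*36 = (39*I*√95/5)*36 = 1404*I*√95/5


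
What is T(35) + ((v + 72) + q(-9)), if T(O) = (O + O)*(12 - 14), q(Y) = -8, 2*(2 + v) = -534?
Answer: -345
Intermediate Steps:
v = -269 (v = -2 + (½)*(-534) = -2 - 267 = -269)
T(O) = -4*O (T(O) = (2*O)*(-2) = -4*O)
T(35) + ((v + 72) + q(-9)) = -4*35 + ((-269 + 72) - 8) = -140 + (-197 - 8) = -140 - 205 = -345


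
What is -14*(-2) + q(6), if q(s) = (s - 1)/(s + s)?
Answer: 341/12 ≈ 28.417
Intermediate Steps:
q(s) = (-1 + s)/(2*s) (q(s) = (-1 + s)/((2*s)) = (-1 + s)*(1/(2*s)) = (-1 + s)/(2*s))
-14*(-2) + q(6) = -14*(-2) + (1/2)*(-1 + 6)/6 = 28 + (1/2)*(1/6)*5 = 28 + 5/12 = 341/12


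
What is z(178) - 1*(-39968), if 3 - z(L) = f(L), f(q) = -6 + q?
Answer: 39799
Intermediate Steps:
z(L) = 9 - L (z(L) = 3 - (-6 + L) = 3 + (6 - L) = 9 - L)
z(178) - 1*(-39968) = (9 - 1*178) - 1*(-39968) = (9 - 178) + 39968 = -169 + 39968 = 39799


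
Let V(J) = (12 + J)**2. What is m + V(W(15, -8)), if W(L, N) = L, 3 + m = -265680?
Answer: -264954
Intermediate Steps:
m = -265683 (m = -3 - 265680 = -265683)
m + V(W(15, -8)) = -265683 + (12 + 15)**2 = -265683 + 27**2 = -265683 + 729 = -264954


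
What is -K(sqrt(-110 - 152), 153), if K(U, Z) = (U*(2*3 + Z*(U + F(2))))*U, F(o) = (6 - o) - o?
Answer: 81744 + 40086*I*sqrt(262) ≈ 81744.0 + 6.4885e+5*I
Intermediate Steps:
F(o) = 6 - 2*o
K(U, Z) = U**2*(6 + Z*(2 + U)) (K(U, Z) = (U*(2*3 + Z*(U + (6 - 2*2))))*U = (U*(6 + Z*(U + (6 - 4))))*U = (U*(6 + Z*(U + 2)))*U = (U*(6 + Z*(2 + U)))*U = U**2*(6 + Z*(2 + U)))
-K(sqrt(-110 - 152), 153) = -(sqrt(-110 - 152))**2*(6 + 2*153 + sqrt(-110 - 152)*153) = -(sqrt(-262))**2*(6 + 306 + sqrt(-262)*153) = -(I*sqrt(262))**2*(6 + 306 + (I*sqrt(262))*153) = -(-262)*(6 + 306 + 153*I*sqrt(262)) = -(-262)*(312 + 153*I*sqrt(262)) = -(-81744 - 40086*I*sqrt(262)) = 81744 + 40086*I*sqrt(262)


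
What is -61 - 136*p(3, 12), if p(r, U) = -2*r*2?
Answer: 1571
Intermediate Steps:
p(r, U) = -4*r
-61 - 136*p(3, 12) = -61 - (-544)*3 = -61 - 136*(-12) = -61 + 1632 = 1571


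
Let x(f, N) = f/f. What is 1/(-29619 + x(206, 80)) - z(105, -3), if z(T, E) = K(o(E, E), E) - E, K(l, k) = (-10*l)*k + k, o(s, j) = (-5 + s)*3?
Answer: 21324959/29618 ≈ 720.00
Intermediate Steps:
x(f, N) = 1
o(s, j) = -15 + 3*s
K(l, k) = k - 10*k*l (K(l, k) = -10*k*l + k = k - 10*k*l)
z(T, E) = -E + E*(151 - 30*E) (z(T, E) = E*(1 - 10*(-15 + 3*E)) - E = E*(1 + (150 - 30*E)) - E = E*(151 - 30*E) - E = -E + E*(151 - 30*E))
1/(-29619 + x(206, 80)) - z(105, -3) = 1/(-29619 + 1) - 30*(-3)*(5 - 1*(-3)) = 1/(-29618) - 30*(-3)*(5 + 3) = -1/29618 - 30*(-3)*8 = -1/29618 - 1*(-720) = -1/29618 + 720 = 21324959/29618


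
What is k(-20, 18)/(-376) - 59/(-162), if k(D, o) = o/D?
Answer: 111649/304560 ≈ 0.36659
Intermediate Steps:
k(-20, 18)/(-376) - 59/(-162) = (18/(-20))/(-376) - 59/(-162) = (18*(-1/20))*(-1/376) - 59*(-1/162) = -9/10*(-1/376) + 59/162 = 9/3760 + 59/162 = 111649/304560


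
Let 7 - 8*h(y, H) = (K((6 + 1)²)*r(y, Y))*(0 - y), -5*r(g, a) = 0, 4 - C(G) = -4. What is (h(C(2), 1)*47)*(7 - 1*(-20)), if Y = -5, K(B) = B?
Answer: 8883/8 ≈ 1110.4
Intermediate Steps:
C(G) = 8 (C(G) = 4 - 1*(-4) = 4 + 4 = 8)
r(g, a) = 0 (r(g, a) = -⅕*0 = 0)
h(y, H) = 7/8 (h(y, H) = 7/8 - (6 + 1)²*0*(0 - y)/8 = 7/8 - 7²*0*(-y)/8 = 7/8 - 49*0*(-y)/8 = 7/8 - 0*(-y) = 7/8 - ⅛*0 = 7/8 + 0 = 7/8)
(h(C(2), 1)*47)*(7 - 1*(-20)) = ((7/8)*47)*(7 - 1*(-20)) = 329*(7 + 20)/8 = (329/8)*27 = 8883/8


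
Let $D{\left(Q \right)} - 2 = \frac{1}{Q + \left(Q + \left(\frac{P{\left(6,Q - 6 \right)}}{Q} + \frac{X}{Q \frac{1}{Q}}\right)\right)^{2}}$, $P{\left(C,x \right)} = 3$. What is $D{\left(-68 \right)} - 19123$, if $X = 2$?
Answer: $- \frac{379640738905}{19854649} \approx -19121.0$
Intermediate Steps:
$D{\left(Q \right)} = 2 + \frac{1}{Q + \left(2 + Q + \frac{3}{Q}\right)^{2}}$ ($D{\left(Q \right)} = 2 + \frac{1}{Q + \left(Q + \left(\frac{3}{Q} + \frac{2}{Q \frac{1}{Q}}\right)\right)^{2}} = 2 + \frac{1}{Q + \left(Q + \left(\frac{3}{Q} + \frac{2}{1}\right)\right)^{2}} = 2 + \frac{1}{Q + \left(Q + \left(\frac{3}{Q} + 2 \cdot 1\right)\right)^{2}} = 2 + \frac{1}{Q + \left(Q + \left(\frac{3}{Q} + 2\right)\right)^{2}} = 2 + \frac{1}{Q + \left(Q + \left(2 + \frac{3}{Q}\right)\right)^{2}} = 2 + \frac{1}{Q + \left(2 + Q + \frac{3}{Q}\right)^{2}}$)
$D{\left(-68 \right)} - 19123 = \frac{\left(-68\right)^{2} + 2 \left(-68\right)^{3} + 2 \left(3 + \left(-68\right)^{2} + 2 \left(-68\right)\right)^{2}}{\left(-68\right)^{3} + \left(3 + \left(-68\right)^{2} + 2 \left(-68\right)\right)^{2}} - 19123 = \frac{4624 + 2 \left(-314432\right) + 2 \left(3 + 4624 - 136\right)^{2}}{-314432 + \left(3 + 4624 - 136\right)^{2}} - 19123 = \frac{4624 - 628864 + 2 \cdot 4491^{2}}{-314432 + 4491^{2}} - 19123 = \frac{4624 - 628864 + 2 \cdot 20169081}{-314432 + 20169081} - 19123 = \frac{4624 - 628864 + 40338162}{19854649} - 19123 = \frac{1}{19854649} \cdot 39713922 - 19123 = \frac{39713922}{19854649} - 19123 = - \frac{379640738905}{19854649}$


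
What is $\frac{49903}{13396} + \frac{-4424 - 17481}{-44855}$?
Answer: $\frac{506367689}{120175516} \approx 4.2136$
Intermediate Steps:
$\frac{49903}{13396} + \frac{-4424 - 17481}{-44855} = 49903 \cdot \frac{1}{13396} + \left(-4424 - 17481\right) \left(- \frac{1}{44855}\right) = \frac{49903}{13396} - - \frac{4381}{8971} = \frac{49903}{13396} + \frac{4381}{8971} = \frac{506367689}{120175516}$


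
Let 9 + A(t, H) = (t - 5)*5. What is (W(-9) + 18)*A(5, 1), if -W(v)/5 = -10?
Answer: -612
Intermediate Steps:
W(v) = 50 (W(v) = -5*(-10) = 50)
A(t, H) = -34 + 5*t (A(t, H) = -9 + (t - 5)*5 = -9 + (-5 + t)*5 = -9 + (-25 + 5*t) = -34 + 5*t)
(W(-9) + 18)*A(5, 1) = (50 + 18)*(-34 + 5*5) = 68*(-34 + 25) = 68*(-9) = -612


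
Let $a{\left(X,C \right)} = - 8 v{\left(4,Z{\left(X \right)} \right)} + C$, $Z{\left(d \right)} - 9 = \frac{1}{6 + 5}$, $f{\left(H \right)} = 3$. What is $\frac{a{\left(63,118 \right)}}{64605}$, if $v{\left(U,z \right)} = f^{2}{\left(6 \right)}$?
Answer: $\frac{46}{64605} \approx 0.00071202$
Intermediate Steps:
$Z{\left(d \right)} = \frac{100}{11}$ ($Z{\left(d \right)} = 9 + \frac{1}{6 + 5} = 9 + \frac{1}{11} = \frac{100}{11}$)
$v{\left(U,z \right)} = 9$ ($v{\left(U,z \right)} = 3^{2} = 9$)
$a{\left(X,C \right)} = -72 + C$ ($a{\left(X,C \right)} = \left(-8\right) 9 + C = -72 + C$)
$\frac{a{\left(63,118 \right)}}{64605} = \frac{-72 + 118}{64605} = 46 \cdot \frac{1}{64605} = \frac{46}{64605}$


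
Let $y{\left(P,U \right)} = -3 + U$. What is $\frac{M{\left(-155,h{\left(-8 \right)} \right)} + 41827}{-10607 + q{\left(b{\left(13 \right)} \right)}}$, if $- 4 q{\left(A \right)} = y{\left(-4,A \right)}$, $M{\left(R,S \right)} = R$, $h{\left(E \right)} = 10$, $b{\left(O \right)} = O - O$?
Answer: $- \frac{166688}{42425} \approx -3.929$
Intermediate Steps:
$b{\left(O \right)} = 0$
$q{\left(A \right)} = \frac{3}{4} - \frac{A}{4}$ ($q{\left(A \right)} = - \frac{-3 + A}{4} = \frac{3}{4} - \frac{A}{4}$)
$\frac{M{\left(-155,h{\left(-8 \right)} \right)} + 41827}{-10607 + q{\left(b{\left(13 \right)} \right)}} = \frac{-155 + 41827}{-10607 + \left(\frac{3}{4} - 0\right)} = \frac{41672}{-10607 + \left(\frac{3}{4} + 0\right)} = \frac{41672}{-10607 + \frac{3}{4}} = \frac{41672}{- \frac{42425}{4}} = 41672 \left(- \frac{4}{42425}\right) = - \frac{166688}{42425}$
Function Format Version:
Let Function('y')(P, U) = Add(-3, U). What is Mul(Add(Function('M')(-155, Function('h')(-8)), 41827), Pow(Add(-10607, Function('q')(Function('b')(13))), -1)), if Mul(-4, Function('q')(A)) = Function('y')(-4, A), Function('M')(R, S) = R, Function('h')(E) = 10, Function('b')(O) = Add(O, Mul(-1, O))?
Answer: Rational(-166688, 42425) ≈ -3.9290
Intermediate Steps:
Function('b')(O) = 0
Function('q')(A) = Add(Rational(3, 4), Mul(Rational(-1, 4), A)) (Function('q')(A) = Mul(Rational(-1, 4), Add(-3, A)) = Add(Rational(3, 4), Mul(Rational(-1, 4), A)))
Mul(Add(Function('M')(-155, Function('h')(-8)), 41827), Pow(Add(-10607, Function('q')(Function('b')(13))), -1)) = Mul(Add(-155, 41827), Pow(Add(-10607, Add(Rational(3, 4), Mul(Rational(-1, 4), 0))), -1)) = Mul(41672, Pow(Add(-10607, Add(Rational(3, 4), 0)), -1)) = Mul(41672, Pow(Add(-10607, Rational(3, 4)), -1)) = Mul(41672, Pow(Rational(-42425, 4), -1)) = Mul(41672, Rational(-4, 42425)) = Rational(-166688, 42425)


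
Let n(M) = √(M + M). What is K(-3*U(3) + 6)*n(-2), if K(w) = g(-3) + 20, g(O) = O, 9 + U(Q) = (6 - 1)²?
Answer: 34*I ≈ 34.0*I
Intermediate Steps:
U(Q) = 16 (U(Q) = -9 + (6 - 1)² = -9 + 5² = -9 + 25 = 16)
n(M) = √2*√M (n(M) = √(2*M) = √2*√M)
K(w) = 17 (K(w) = -3 + 20 = 17)
K(-3*U(3) + 6)*n(-2) = 17*(√2*√(-2)) = 17*(√2*(I*√2)) = 17*(2*I) = 34*I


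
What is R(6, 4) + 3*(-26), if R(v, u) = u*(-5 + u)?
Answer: -82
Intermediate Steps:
R(6, 4) + 3*(-26) = 4*(-5 + 4) + 3*(-26) = 4*(-1) - 78 = -4 - 78 = -82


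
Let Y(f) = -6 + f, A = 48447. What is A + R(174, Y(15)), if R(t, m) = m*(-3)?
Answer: 48420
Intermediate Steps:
R(t, m) = -3*m
A + R(174, Y(15)) = 48447 - 3*(-6 + 15) = 48447 - 3*9 = 48447 - 27 = 48420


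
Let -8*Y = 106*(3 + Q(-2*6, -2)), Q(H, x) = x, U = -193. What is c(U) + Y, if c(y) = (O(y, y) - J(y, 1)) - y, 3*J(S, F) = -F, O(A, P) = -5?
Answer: 2101/12 ≈ 175.08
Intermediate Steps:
J(S, F) = -F/3 (J(S, F) = (-F)/3 = -F/3)
c(y) = -14/3 - y (c(y) = (-5 - (-1)/3) - y = (-5 - 1*(-⅓)) - y = (-5 + ⅓) - y = -14/3 - y)
Y = -53/4 (Y = -53*(3 - 2)/4 = -53/4 ≈ -13.250)
c(U) + Y = (-14/3 - 1*(-193)) - 53/4 = (-14/3 + 193) - 53/4 = 565/3 - 53/4 = 2101/12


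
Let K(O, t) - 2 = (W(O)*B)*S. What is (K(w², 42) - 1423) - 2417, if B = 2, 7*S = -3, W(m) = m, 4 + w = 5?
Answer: -26872/7 ≈ -3838.9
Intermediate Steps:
w = 1 (w = -4 + 5 = 1)
S = -3/7 (S = (⅐)*(-3) = -3/7 ≈ -0.42857)
K(O, t) = 2 - 6*O/7 (K(O, t) = 2 + (O*2)*(-3/7) = 2 + (2*O)*(-3/7) = 2 - 6*O/7)
(K(w², 42) - 1423) - 2417 = ((2 - 6/7*1²) - 1423) - 2417 = ((2 - 6/7*1) - 1423) - 2417 = ((2 - 6/7) - 1423) - 2417 = (8/7 - 1423) - 2417 = -9953/7 - 2417 = -26872/7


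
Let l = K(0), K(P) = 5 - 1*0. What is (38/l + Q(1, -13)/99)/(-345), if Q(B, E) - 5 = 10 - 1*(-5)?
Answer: -3862/170775 ≈ -0.022615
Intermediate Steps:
K(P) = 5 (K(P) = 5 + 0 = 5)
l = 5
Q(B, E) = 20 (Q(B, E) = 5 + (10 - 1*(-5)) = 5 + (10 + 5) = 5 + 15 = 20)
(38/l + Q(1, -13)/99)/(-345) = (38/5 + 20/99)/(-345) = (38*(1/5) + 20*(1/99))*(-1/345) = (38/5 + 20/99)*(-1/345) = (3862/495)*(-1/345) = -3862/170775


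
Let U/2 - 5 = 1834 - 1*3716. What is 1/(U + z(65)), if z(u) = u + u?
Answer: -1/3624 ≈ -0.00027594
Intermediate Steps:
U = -3754 (U = 10 + 2*(1834 - 1*3716) = 10 + 2*(1834 - 3716) = 10 + 2*(-1882) = 10 - 3764 = -3754)
z(u) = 2*u
1/(U + z(65)) = 1/(-3754 + 2*65) = 1/(-3754 + 130) = 1/(-3624) = -1/3624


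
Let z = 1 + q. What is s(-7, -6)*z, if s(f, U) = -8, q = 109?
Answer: -880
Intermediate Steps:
z = 110 (z = 1 + 109 = 110)
s(-7, -6)*z = -8*110 = -880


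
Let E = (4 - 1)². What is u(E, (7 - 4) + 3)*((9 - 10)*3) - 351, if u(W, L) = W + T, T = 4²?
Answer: -426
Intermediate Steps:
T = 16
E = 9 (E = 3² = 9)
u(W, L) = 16 + W (u(W, L) = W + 16 = 16 + W)
u(E, (7 - 4) + 3)*((9 - 10)*3) - 351 = (16 + 9)*((9 - 10)*3) - 351 = 25*(-1*3) - 351 = 25*(-3) - 351 = -75 - 351 = -426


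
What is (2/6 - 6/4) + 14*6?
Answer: 497/6 ≈ 82.833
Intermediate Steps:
(2/6 - 6/4) + 14*6 = (2*(⅙) - 6*¼) + 84 = (⅓ - 3/2) + 84 = -7/6 + 84 = 497/6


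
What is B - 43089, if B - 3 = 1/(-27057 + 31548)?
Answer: -193499225/4491 ≈ -43086.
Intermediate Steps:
B = 13474/4491 (B = 3 + 1/(-27057 + 31548) = 3 + 1/4491 = 13474/4491 ≈ 3.0002)
B - 43089 = 13474/4491 - 43089 = -193499225/4491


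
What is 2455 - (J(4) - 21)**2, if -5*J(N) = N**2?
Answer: 46734/25 ≈ 1869.4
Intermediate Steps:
J(N) = -N**2/5
2455 - (J(4) - 21)**2 = 2455 - (-1/5*4**2 - 21)**2 = 2455 - (-1/5*16 - 21)**2 = 2455 - (-16/5 - 21)**2 = 2455 - (-121/5)**2 = 2455 - 1*14641/25 = 2455 - 14641/25 = 46734/25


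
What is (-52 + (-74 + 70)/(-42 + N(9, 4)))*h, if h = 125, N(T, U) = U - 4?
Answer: -136250/21 ≈ -6488.1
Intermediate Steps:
N(T, U) = -4 + U
(-52 + (-74 + 70)/(-42 + N(9, 4)))*h = (-52 + (-74 + 70)/(-42 + (-4 + 4)))*125 = (-52 - 4/(-42 + 0))*125 = (-52 - 4/(-42))*125 = (-52 - 4*(-1/42))*125 = (-52 + 2/21)*125 = -1090/21*125 = -136250/21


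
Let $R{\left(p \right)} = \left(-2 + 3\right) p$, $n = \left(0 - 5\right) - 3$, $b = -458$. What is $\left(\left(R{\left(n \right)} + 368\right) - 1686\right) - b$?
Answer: $-868$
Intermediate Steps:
$n = -8$ ($n = -5 - 3 = -8$)
$R{\left(p \right)} = p$ ($R{\left(p \right)} = 1 p = p$)
$\left(\left(R{\left(n \right)} + 368\right) - 1686\right) - b = \left(\left(-8 + 368\right) - 1686\right) - -458 = \left(360 - 1686\right) + 458 = -1326 + 458 = -868$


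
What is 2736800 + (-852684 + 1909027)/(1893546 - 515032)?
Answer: 3772718171543/1378514 ≈ 2.7368e+6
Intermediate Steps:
2736800 + (-852684 + 1909027)/(1893546 - 515032) = 2736800 + 1056343/1378514 = 3772718171543/1378514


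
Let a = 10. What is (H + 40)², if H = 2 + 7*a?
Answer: 12544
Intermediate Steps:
H = 72 (H = 2 + 7*10 = 2 + 70 = 72)
(H + 40)² = (72 + 40)² = 112² = 12544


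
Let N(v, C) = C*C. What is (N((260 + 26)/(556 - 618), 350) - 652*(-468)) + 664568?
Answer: 1092204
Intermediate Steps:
N(v, C) = C²
(N((260 + 26)/(556 - 618), 350) - 652*(-468)) + 664568 = (350² - 652*(-468)) + 664568 = (122500 + 305136) + 664568 = 427636 + 664568 = 1092204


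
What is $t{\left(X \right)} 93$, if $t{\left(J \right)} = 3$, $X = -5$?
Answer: $279$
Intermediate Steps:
$t{\left(X \right)} 93 = 3 \cdot 93 = 279$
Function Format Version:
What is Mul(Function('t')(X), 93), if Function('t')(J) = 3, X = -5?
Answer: 279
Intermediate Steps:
Mul(Function('t')(X), 93) = Mul(3, 93) = 279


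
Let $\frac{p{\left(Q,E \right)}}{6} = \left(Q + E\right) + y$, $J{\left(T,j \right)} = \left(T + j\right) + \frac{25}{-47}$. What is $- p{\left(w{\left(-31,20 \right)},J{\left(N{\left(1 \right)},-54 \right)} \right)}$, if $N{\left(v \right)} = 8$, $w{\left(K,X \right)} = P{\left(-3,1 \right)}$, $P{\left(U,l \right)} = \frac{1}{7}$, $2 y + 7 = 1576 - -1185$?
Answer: $- \frac{2626626}{329} \approx -7983.7$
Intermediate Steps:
$y = 1377$ ($y = - \frac{7}{2} + \frac{1576 - -1185}{2} = - \frac{7}{2} + \frac{1576 + 1185}{2} = - \frac{7}{2} + \frac{1}{2} \cdot 2761 = - \frac{7}{2} + \frac{2761}{2} = 1377$)
$P{\left(U,l \right)} = \frac{1}{7}$
$w{\left(K,X \right)} = \frac{1}{7}$
$J{\left(T,j \right)} = - \frac{25}{47} + T + j$ ($J{\left(T,j \right)} = \left(T + j\right) + 25 \left(- \frac{1}{47}\right) = \left(T + j\right) - \frac{25}{47} = - \frac{25}{47} + T + j$)
$p{\left(Q,E \right)} = 8262 + 6 E + 6 Q$ ($p{\left(Q,E \right)} = 6 \left(\left(Q + E\right) + 1377\right) = 6 \left(\left(E + Q\right) + 1377\right) = 6 \left(1377 + E + Q\right) = 8262 + 6 E + 6 Q$)
$- p{\left(w{\left(-31,20 \right)},J{\left(N{\left(1 \right)},-54 \right)} \right)} = - (8262 + 6 \left(- \frac{25}{47} + 8 - 54\right) + 6 \cdot \frac{1}{7}) = - (8262 + 6 \left(- \frac{2187}{47}\right) + \frac{6}{7}) = - (8262 - \frac{13122}{47} + \frac{6}{7}) = \left(-1\right) \frac{2626626}{329} = - \frac{2626626}{329}$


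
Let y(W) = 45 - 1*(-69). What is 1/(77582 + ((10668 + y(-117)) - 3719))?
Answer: 1/84645 ≈ 1.1814e-5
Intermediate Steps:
y(W) = 114 (y(W) = 45 + 69 = 114)
1/(77582 + ((10668 + y(-117)) - 3719)) = 1/(77582 + ((10668 + 114) - 3719)) = 1/(77582 + (10782 - 3719)) = 1/(77582 + 7063) = 1/84645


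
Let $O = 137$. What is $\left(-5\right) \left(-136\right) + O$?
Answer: $817$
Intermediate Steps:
$\left(-5\right) \left(-136\right) + O = \left(-5\right) \left(-136\right) + 137 = 680 + 137 = 817$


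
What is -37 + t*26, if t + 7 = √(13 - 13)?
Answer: -219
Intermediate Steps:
t = -7 (t = -7 + √(13 - 13) = -7 + √0 = -7 + 0 = -7)
-37 + t*26 = -37 - 7*26 = -37 - 182 = -219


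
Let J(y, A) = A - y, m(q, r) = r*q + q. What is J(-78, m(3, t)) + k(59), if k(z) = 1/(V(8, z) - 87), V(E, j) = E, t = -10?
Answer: 4028/79 ≈ 50.987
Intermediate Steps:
m(q, r) = q + q*r (m(q, r) = q*r + q = q + q*r)
k(z) = -1/79 (k(z) = 1/(8 - 87) = 1/(-79) = -1/79)
J(-78, m(3, t)) + k(59) = (3*(1 - 10) - 1*(-78)) - 1/79 = (3*(-9) + 78) - 1/79 = (-27 + 78) - 1/79 = 51 - 1/79 = 4028/79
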